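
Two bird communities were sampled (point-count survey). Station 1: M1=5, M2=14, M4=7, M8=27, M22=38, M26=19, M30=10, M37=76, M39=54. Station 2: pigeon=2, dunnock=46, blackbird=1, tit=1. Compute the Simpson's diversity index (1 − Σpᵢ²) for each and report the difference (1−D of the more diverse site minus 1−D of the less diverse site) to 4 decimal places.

Station 1: N=250, proportions 0.02, 0.056, 0.028, 0.108, 0.152, 0.076, 0.04, 0.304, 0.216, giving 1−D = 0.814464 (working shown to 6 dp, full precision carried).
Station 2: N=50, proportions 0.04, 0.92, 0.02, 0.02, giving 1−D = 0.151200.
Difference = |0.814464 − 0.151200| = 0.663264, i.e. 0.6633 to 4 decimal places.

0.6633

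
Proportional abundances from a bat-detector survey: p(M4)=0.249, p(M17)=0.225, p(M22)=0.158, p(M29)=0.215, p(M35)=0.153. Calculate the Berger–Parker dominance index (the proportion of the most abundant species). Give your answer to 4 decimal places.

The largest proportion is 0.249, i.e. d = 0.2490 to 4 decimal places.

0.2490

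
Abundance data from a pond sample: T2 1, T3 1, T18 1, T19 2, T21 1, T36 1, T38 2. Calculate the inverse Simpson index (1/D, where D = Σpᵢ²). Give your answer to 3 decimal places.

Total N = 1+1+1+2+1+1+2 = 9, so the proportions are 0.1111111, 0.1111111, 0.1111111, 0.2222222, 0.1111111, 0.1111111, 0.2222222 (working shown to 7 dp, full precision carried).
D = 0.1111111² + 0.1111111² + 0.1111111² + 0.2222222² + 0.1111111² + 0.1111111² + 0.2222222² = 0.0123457 + 0.0123457 + 0.0123457 + 0.0493827 + 0.0123457 + 0.0123457 + 0.0493827 = 0.1604938.
So 1/D = 6.23077, i.e. 6.231 to 3 decimal places.

6.231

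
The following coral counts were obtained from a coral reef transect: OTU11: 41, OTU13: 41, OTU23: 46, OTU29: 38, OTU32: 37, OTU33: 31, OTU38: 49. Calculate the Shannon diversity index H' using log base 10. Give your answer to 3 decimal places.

0.841

Total N = 41+41+46+38+37+31+49 = 283, so the proportions are 0.14488, 0.14488, 0.16254, 0.13428, 0.13074, 0.10954, 0.17314 (working shown to 5 dp, full precision carried).
Each pᵢ log₁₀ pᵢ term: 0.14488×(-0.83900)=-0.12155, 0.14488×(-0.83900)=-0.12155, 0.16254×(-0.78903)=-0.12825, 0.13428×(-0.87200)=-0.11709, 0.13074×(-0.88358)=-0.11552, 0.10954×(-0.96042)=-0.10521, 0.17314×(-0.76159)=-0.13187.
Sum = -0.84104, so H' = 0.841.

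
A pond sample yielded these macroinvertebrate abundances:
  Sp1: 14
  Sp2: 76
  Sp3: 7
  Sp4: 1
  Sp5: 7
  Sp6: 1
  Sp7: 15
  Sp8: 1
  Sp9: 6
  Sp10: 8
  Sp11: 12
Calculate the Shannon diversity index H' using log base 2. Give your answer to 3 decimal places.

2.422

Total N = 14+76+7+1+7+1+15+1+6+8+12 = 148, so the proportions are 0.09459, 0.51351, 0.0473, 0.00676, 0.0473, 0.00676, 0.10135, 0.00676, 0.04054, 0.05405, 0.08108 (working shown to 5 dp, full precision carried).
Each pᵢ log₂ pᵢ term: 0.09459×(-3.40210)=-0.32182, 0.51351×(-0.96153)=-0.49376, 0.0473×(-4.40210)=-0.20821, 0.00676×(-7.20945)=-0.04871, 0.0473×(-4.40210)=-0.20821, 0.00676×(-7.20945)=-0.04871, 0.10135×(-3.30256)=-0.33472, 0.00676×(-7.20945)=-0.04871, 0.04054×(-4.62449)=-0.18748, 0.05405×(-4.20945)=-0.22754, 0.08108×(-3.62449)=-0.29388.
Sum = -2.42174, so H' = 2.422.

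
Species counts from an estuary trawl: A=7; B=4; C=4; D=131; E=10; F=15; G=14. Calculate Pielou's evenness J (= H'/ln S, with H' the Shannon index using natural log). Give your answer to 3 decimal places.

Total N = 7+4+4+131+10+15+14 = 185, so the proportions are 0.03784, 0.02162, 0.02162, 0.70811, 0.05405, 0.08108, 0.07568 (working shown to 5 dp, full precision carried).
H' = −Σ pᵢ ln pᵢ = −((-0.12390) + (-0.08290) + (-0.08290) + (-0.24441) + (-0.15772) + (-0.20370) + (-0.19534)) = 1.09086.
With S = 7 species, ln S = 1.94591, so J = 1.09086/1.94591 = 0.56059, i.e. 0.561 to 3 decimal places.

0.561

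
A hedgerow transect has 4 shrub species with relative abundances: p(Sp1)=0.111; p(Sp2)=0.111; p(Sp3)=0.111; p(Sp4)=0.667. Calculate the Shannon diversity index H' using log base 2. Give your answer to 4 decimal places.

1.4458

Each pᵢ log₂ pᵢ term (working shown to 6 dp, full precision carried): 0.111×(-3.171368)=-0.352022, 0.111×(-3.171368)=-0.352022, 0.111×(-3.171368)=-0.352022, 0.667×(-0.584241)=-0.389689.
Sum = -1.445755, so H' = 1.4458.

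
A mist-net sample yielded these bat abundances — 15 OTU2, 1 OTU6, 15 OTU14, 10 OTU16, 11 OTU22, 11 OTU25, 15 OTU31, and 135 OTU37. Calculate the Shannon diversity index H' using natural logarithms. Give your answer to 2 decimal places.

Total N = 15+1+15+10+11+11+15+135 = 213, so the proportions are 0.0704, 0.0047, 0.0704, 0.0469, 0.0516, 0.0516, 0.0704, 0.6338 (working shown to 4 dp, full precision carried).
Each pᵢ ln pᵢ term: 0.0704×(-2.6532)=-0.1868, 0.0047×(-5.3613)=-0.0252, 0.0704×(-2.6532)=-0.1868, 0.0469×(-3.0587)=-0.1436, 0.0516×(-2.9634)=-0.1530, 0.0516×(-2.9634)=-0.1530, 0.0704×(-2.6532)=-0.1868, 0.6338×(-0.4560)=-0.2890.
Sum = -1.3244, so H' = 1.32.

1.32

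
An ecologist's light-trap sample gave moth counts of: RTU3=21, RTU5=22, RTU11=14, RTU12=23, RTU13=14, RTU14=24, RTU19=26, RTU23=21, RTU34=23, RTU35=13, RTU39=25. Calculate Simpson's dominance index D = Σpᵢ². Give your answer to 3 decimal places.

0.095

Total N = 21+22+14+23+14+24+26+21+23+13+25 = 226, so the proportions are 0.09292, 0.09735, 0.06195, 0.10177, 0.06195, 0.10619, 0.11504, 0.09292, 0.10177, 0.05752, 0.11062 (working shown to 5 dp, full precision carried).
D = 0.09292² + 0.09735² + 0.06195² + 0.10177² + 0.06195² + 0.10619² + 0.11504² + 0.09292² + 0.10177² + 0.05752² + 0.11062² = 0.00863 + 0.00948 + 0.00384 + 0.01036 + 0.00384 + 0.01128 + 0.01324 + 0.00863 + 0.01036 + 0.00331 + 0.01224 = 0.09519.
To 3 decimal places, D = 0.095.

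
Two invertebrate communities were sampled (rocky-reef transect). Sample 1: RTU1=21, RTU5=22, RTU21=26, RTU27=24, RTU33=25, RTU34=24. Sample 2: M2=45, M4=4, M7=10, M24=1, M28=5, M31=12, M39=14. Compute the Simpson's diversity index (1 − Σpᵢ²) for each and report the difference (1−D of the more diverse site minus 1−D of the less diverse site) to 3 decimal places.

0.135

Sample 1: N=142, proportions 0.14789, 0.15493, 0.1831, 0.16901, 0.17606, 0.16901, giving 1−D = 0.83247 (working shown to 5 dp, full precision carried).
Sample 2: N=91, proportions 0.49451, 0.04396, 0.10989, 0.01099, 0.05495, 0.13187, 0.15385, giving 1−D = 0.69726.
Difference = |0.83247 − 0.69726| = 0.13521, i.e. 0.135 to 3 decimal places.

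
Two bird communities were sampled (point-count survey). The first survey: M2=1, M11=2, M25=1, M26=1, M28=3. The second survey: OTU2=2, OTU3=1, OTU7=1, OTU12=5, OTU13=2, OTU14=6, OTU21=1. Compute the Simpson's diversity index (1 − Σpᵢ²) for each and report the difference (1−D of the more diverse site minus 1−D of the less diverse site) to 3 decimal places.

The first survey: N=8, proportions 0.125, 0.25, 0.125, 0.125, 0.375, giving 1−D = 0.75000 (working shown to 5 dp, full precision carried).
The second survey: N=18, proportions 0.11111, 0.05556, 0.05556, 0.27778, 0.11111, 0.33333, 0.05556, giving 1−D = 0.77778.
Difference = |0.75000 − 0.77778| = 0.02778, i.e. 0.028 to 3 decimal places.

0.028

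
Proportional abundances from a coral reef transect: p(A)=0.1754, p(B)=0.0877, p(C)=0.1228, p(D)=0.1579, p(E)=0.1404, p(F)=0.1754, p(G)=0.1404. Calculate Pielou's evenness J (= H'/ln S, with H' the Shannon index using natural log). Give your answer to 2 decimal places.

0.99

H' = −Σ pᵢ ln pᵢ = −((-0.3053) + (-0.2134) + (-0.2575) + (-0.2915) + (-0.2756) + (-0.3053) + (-0.2756)) = 1.9243 (working shown to 4 dp, full precision carried).
With S = 7 species, ln S = 1.9459, so J = 1.9243/1.9459 = 0.9889, i.e. 0.99 to 2 decimal places.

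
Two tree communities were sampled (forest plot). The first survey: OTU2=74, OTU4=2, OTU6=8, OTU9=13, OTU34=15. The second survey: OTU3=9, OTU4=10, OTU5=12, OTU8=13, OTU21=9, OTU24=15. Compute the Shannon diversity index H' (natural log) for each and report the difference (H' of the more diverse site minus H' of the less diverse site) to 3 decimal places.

0.720

The first survey: N=112, proportions 0.66071, 0.01786, 0.07143, 0.11607, 0.13393, giving H' = 1.05343 (working shown to 5 dp, full precision carried).
The second survey: N=68, proportions 0.13235, 0.14706, 0.17647, 0.19118, 0.13235, 0.22059, giving H' = 1.77304.
Difference = |1.05343 − 1.77304| = 0.71961, i.e. 0.720 to 3 decimal places.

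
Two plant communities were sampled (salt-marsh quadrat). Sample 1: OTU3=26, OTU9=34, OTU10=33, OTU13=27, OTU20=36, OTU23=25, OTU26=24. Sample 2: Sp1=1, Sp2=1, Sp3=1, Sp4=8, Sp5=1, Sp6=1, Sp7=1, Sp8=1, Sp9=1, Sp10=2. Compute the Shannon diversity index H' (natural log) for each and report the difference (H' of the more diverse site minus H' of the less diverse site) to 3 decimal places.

0.045

Sample 1: N=205, proportions 0.12683, 0.16585, 0.16098, 0.13171, 0.17561, 0.12195, 0.11707, giving H' = 1.93408 (working shown to 5 dp, full precision carried).
Sample 2: N=18, proportions 0.05556, 0.05556, 0.05556, 0.44444, 0.05556, 0.05556, 0.05556, 0.05556, 0.05556, 0.11111, giving H' = 1.88916.
Difference = |1.93408 − 1.88916| = 0.04492, i.e. 0.045 to 3 decimal places.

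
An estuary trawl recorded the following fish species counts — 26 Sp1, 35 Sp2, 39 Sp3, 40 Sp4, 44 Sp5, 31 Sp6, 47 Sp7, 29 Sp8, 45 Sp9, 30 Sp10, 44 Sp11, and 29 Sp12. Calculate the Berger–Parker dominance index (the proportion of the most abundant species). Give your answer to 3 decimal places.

0.107

Total N = 26+35+39+40+44+31+47+29+45+30+44+29 = 439, so the proportions are 0.05923, 0.07973, 0.08884, 0.09112, 0.10023, 0.07062, 0.10706, 0.06606, 0.10251, 0.06834, 0.10023, 0.06606 (working shown to 5 dp, full precision carried).
The largest proportion is 0.10706, i.e. d = 0.107 to 3 decimal places.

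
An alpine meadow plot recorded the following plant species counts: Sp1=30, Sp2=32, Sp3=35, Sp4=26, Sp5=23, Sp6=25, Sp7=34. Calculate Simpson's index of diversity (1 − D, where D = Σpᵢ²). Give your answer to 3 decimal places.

Total N = 30+32+35+26+23+25+34 = 205, so the proportions are 0.14634, 0.1561, 0.17073, 0.12683, 0.1122, 0.12195, 0.16585 (working shown to 5 dp, full precision carried).
D = 0.14634² + 0.1561² + 0.17073² + 0.12683² + 0.1122² + 0.12195² + 0.16585² = 0.02142 + 0.02437 + 0.02915 + 0.01609 + 0.01259 + 0.01487 + 0.02751 = 0.14598.
So 1 − D = 0.85402, i.e. 0.854 to 3 decimal places.

0.854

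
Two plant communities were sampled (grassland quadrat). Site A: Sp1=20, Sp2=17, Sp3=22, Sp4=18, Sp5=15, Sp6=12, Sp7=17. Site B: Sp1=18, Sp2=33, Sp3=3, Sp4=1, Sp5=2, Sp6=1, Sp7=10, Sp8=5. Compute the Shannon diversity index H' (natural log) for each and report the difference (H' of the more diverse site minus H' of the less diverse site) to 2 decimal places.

Site A: N=121, proportions 0.1653, 0.1405, 0.1818, 0.1488, 0.124, 0.0992, 0.1405, giving H' = 1.9304 (working shown to 4 dp, full precision carried).
Site B: N=73, proportions 0.2466, 0.4521, 0.0411, 0.0137, 0.0274, 0.0137, 0.137, 0.0685, giving H' = 1.5074.
Difference = |1.9304 − 1.5074| = 0.4230, i.e. 0.42 to 2 decimal places.

0.42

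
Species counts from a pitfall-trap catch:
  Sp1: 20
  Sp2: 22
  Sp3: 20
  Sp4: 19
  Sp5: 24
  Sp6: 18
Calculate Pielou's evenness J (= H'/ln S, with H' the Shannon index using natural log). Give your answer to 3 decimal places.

0.997

Total N = 20+22+20+19+24+18 = 123, so the proportions are 0.1626, 0.17886, 0.1626, 0.15447, 0.19512, 0.14634 (working shown to 5 dp, full precision carried).
H' = −Σ pᵢ ln pᵢ = −((-0.29536) + (-0.30785) + (-0.29536) + (-0.28851) + (-0.31885) + (-0.28124)) = 1.78717.
With S = 6 species, ln S = 1.79176, so J = 1.78717/1.79176 = 0.99744, i.e. 0.997 to 3 decimal places.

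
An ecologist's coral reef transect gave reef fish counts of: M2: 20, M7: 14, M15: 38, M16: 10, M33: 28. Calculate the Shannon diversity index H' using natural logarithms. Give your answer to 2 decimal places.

Total N = 20+14+38+10+28 = 110, so the proportions are 0.1818, 0.1273, 0.3455, 0.0909, 0.2545 (working shown to 4 dp, full precision carried).
Each pᵢ ln pᵢ term: 0.1818×(-1.7047)=-0.3100, 0.1273×(-2.0614)=-0.2624, 0.3455×(-1.0629)=-0.3672, 0.0909×(-2.3979)=-0.2180, 0.2545×(-1.3683)=-0.3483.
Sum = -1.5058, so H' = 1.51.

1.51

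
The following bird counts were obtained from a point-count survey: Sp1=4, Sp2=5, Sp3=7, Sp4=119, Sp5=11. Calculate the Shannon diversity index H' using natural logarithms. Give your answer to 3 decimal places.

Total N = 4+5+7+119+11 = 146, so the proportions are 0.0274, 0.03425, 0.04795, 0.81507, 0.07534 (working shown to 5 dp, full precision carried).
Each pᵢ ln pᵢ term: 0.0274×(-3.59731)=-0.09856, 0.03425×(-3.37417)=-0.11555, 0.04795×(-3.03770)=-0.14564, 0.81507×(-0.20448)=-0.16667, 0.07534×(-2.58571)=-0.19481.
Sum = -0.72123, so H' = 0.721.

0.721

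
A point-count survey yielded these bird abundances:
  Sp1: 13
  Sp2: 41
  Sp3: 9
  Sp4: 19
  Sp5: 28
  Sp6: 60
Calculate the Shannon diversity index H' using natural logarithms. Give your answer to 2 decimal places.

Total N = 13+41+9+19+28+60 = 170, so the proportions are 0.0765, 0.2412, 0.0529, 0.1118, 0.1647, 0.3529 (working shown to 4 dp, full precision carried).
Each pᵢ ln pᵢ term: 0.0765×(-2.5708)=-0.1966, 0.2412×(-1.4222)=-0.3430, 0.0529×(-2.9386)=-0.1556, 0.1118×(-2.1914)=-0.2449, 0.1647×(-1.8036)=-0.2971, 0.3529×(-1.0415)=-0.3676.
Sum = -1.6047, so H' = 1.60.

1.60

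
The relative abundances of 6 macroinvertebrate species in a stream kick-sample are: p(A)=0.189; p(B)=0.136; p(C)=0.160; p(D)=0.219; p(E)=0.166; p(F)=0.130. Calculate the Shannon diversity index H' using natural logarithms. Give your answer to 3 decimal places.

1.775

Each pᵢ ln pᵢ term (working shown to 5 dp, full precision carried): 0.189×(-1.66601)=-0.31488, 0.136×(-1.99510)=-0.27133, 0.16×(-1.83258)=-0.29321, 0.219×(-1.51868)=-0.33259, 0.166×(-1.79577)=-0.29810, 0.13×(-2.04022)=-0.26523.
Sum = -1.77534, so H' = 1.775.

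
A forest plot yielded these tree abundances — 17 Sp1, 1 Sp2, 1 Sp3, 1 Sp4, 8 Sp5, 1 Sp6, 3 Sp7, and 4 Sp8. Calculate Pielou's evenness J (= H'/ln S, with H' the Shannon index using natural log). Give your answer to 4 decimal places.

Total N = 17+1+1+1+8+1+3+4 = 36, so the proportions are 0.472222, 0.027778, 0.027778, 0.027778, 0.222222, 0.027778, 0.083333, 0.111111 (working shown to 6 dp, full precision carried).
H' = −Σ pᵢ ln pᵢ = −((-0.354311) + (-0.099542) + (-0.099542) + (-0.099542) + (-0.334239) + (-0.099542) + (-0.207076) + (-0.244136)) = 1.537931.
With S = 8 species, ln S = 2.079442, so J = 1.537931/2.079442 = 0.739588, i.e. 0.7396 to 4 decimal places.

0.7396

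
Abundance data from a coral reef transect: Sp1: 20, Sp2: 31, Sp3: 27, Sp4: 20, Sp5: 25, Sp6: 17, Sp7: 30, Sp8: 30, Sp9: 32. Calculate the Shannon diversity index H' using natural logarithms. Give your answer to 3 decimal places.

Total N = 20+31+27+20+25+17+30+30+32 = 232, so the proportions are 0.08621, 0.13362, 0.11638, 0.08621, 0.10776, 0.07328, 0.12931, 0.12931, 0.13793 (working shown to 5 dp, full precision carried).
Each pᵢ ln pᵢ term: 0.08621×(-2.45101)=-0.21129, 0.13362×(-2.01275)=-0.26895, 0.11638×(-2.15090)=-0.25032, 0.08621×(-2.45101)=-0.21129, 0.10776×(-2.22786)=-0.24007, 0.07328×(-2.61352)=-0.19151, 0.12931×(-2.04554)=-0.26451, 0.12931×(-2.04554)=-0.26451, 0.13793×(-1.98100)=-0.27324.
Sum = -2.17569, so H' = 2.176.

2.176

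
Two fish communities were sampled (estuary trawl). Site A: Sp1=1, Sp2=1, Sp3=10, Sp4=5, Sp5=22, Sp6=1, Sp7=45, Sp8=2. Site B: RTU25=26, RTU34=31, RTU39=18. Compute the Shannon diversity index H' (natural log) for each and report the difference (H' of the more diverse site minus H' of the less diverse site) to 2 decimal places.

0.27

Site A: N=87, proportions 0.0115, 0.0115, 0.1149, 0.0575, 0.2529, 0.0115, 0.5172, 0.023, giving H' = 1.3422 (working shown to 4 dp, full precision carried).
Site B: N=75, proportions 0.3467, 0.4133, 0.24, giving H' = 1.0749.
Difference = |1.3422 − 1.0749| = 0.2673, i.e. 0.27 to 2 decimal places.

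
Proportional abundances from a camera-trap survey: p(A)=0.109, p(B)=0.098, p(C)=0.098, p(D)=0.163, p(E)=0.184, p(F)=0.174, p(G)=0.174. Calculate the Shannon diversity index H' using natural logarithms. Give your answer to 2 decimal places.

Each pᵢ ln pᵢ term (working shown to 4 dp, full precision carried): 0.109×(-2.2164)=-0.2416, 0.098×(-2.3228)=-0.2276, 0.098×(-2.3228)=-0.2276, 0.163×(-1.8140)=-0.2957, 0.184×(-1.6928)=-0.3115, 0.174×(-1.7487)=-0.3043, 0.174×(-1.7487)=-0.3043.
Sum = -1.9126, so H' = 1.91.

1.91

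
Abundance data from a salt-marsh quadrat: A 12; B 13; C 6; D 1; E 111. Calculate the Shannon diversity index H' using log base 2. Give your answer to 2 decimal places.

Total N = 12+13+6+1+111 = 143, so the proportions are 0.0839, 0.0909, 0.042, 0.007, 0.7762 (working shown to 4 dp, full precision carried).
Each pᵢ log₂ pᵢ term: 0.0839×(-3.5749)=-0.3000, 0.0909×(-3.4594)=-0.3145, 0.042×(-4.5749)=-0.1920, 0.007×(-7.1599)=-0.0501, 0.7762×(-0.3655)=-0.2837.
Sum = -1.1402, so H' = 1.14.

1.14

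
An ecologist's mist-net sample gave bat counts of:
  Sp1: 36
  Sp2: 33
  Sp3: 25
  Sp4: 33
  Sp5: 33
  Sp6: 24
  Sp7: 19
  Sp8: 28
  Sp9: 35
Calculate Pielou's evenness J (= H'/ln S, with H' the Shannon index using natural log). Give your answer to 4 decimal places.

Total N = 36+33+25+33+33+24+19+28+35 = 266, so the proportions are 0.135338, 0.12406, 0.093985, 0.12406, 0.12406, 0.090226, 0.071429, 0.105263, 0.131579 (working shown to 6 dp, full precision carried).
H' = −Σ pᵢ ln pᵢ = −((-0.270674) + (-0.258912) + (-0.222239) + (-0.258912) + (-0.258912) + (-0.217032) + (-0.188504) + (-0.236978) + (-0.266862)) = 2.179025.
With S = 9 species, ln S = 2.197225, so J = 2.179025/2.197225 = 0.991717, i.e. 0.9917 to 4 decimal places.

0.9917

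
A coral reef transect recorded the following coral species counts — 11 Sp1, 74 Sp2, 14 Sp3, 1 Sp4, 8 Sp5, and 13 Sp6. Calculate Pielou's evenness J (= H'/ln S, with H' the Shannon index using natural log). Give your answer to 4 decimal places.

Total N = 11+74+14+1+8+13 = 121, so the proportions are 0.090909, 0.61157, 0.115702, 0.008264, 0.066116, 0.107438 (working shown to 6 dp, full precision carried).
H' = −Σ pᵢ ln pᵢ = −((-0.217990) + (-0.300725) + (-0.249539) + (-0.039635) + (-0.179593) + (-0.239677)) = 1.227160.
With S = 6 species, ln S = 1.791759, so J = 1.227160/1.791759 = 0.684891, i.e. 0.6849 to 4 decimal places.

0.6849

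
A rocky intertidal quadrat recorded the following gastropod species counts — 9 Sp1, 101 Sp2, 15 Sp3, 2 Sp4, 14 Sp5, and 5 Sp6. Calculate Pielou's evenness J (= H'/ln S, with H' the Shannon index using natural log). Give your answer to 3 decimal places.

0.591

Total N = 9+101+15+2+14+5 = 146, so the proportions are 0.06164, 0.69178, 0.10274, 0.0137, 0.09589, 0.03425 (working shown to 5 dp, full precision carried).
H' = −Σ pᵢ ln pᵢ = −((-0.17176) + (-0.25491) + (-0.23379) + (-0.05877) + (-0.22482) + (-0.11555)) = 1.05961.
With S = 6 species, ln S = 1.79176, so J = 1.05961/1.79176 = 0.59138, i.e. 0.591 to 3 decimal places.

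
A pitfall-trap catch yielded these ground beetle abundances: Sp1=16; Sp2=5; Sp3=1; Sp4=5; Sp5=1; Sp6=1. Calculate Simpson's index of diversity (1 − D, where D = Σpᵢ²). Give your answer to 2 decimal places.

Total N = 16+5+1+5+1+1 = 29, so the proportions are 0.5517, 0.1724, 0.0345, 0.1724, 0.0345, 0.0345 (working shown to 4 dp, full precision carried).
D = 0.5517² + 0.1724² + 0.0345² + 0.1724² + 0.0345² + 0.0345² = 0.3044 + 0.0297 + 0.0012 + 0.0297 + 0.0012 + 0.0012 = 0.3674.
So 1 − D = 0.6326, i.e. 0.63 to 2 decimal places.

0.63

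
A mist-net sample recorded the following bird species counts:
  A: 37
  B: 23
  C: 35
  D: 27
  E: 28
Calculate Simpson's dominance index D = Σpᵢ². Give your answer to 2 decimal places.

Total N = 37+23+35+27+28 = 150, so the proportions are 0.2467, 0.1533, 0.2333, 0.18, 0.1867 (working shown to 4 dp, full precision carried).
D = 0.2467² + 0.1533² + 0.2333² + 0.18² + 0.1867² = 0.0608 + 0.0235 + 0.0544 + 0.0324 + 0.0348 = 0.2060.
To 2 decimal places, D = 0.21.

0.21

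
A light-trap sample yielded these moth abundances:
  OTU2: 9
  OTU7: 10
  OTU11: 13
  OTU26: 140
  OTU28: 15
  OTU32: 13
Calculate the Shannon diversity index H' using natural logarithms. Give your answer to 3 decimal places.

Total N = 9+10+13+140+15+13 = 200, so the proportions are 0.045, 0.05, 0.065, 0.7, 0.075, 0.065 (working shown to 5 dp, full precision carried).
Each pᵢ ln pᵢ term: 0.045×(-3.10109)=-0.13955, 0.05×(-2.99573)=-0.14979, 0.065×(-2.73337)=-0.17767, 0.7×(-0.35667)=-0.24967, 0.075×(-2.59027)=-0.19427, 0.065×(-2.73337)=-0.17767.
Sum = -1.08862, so H' = 1.089.

1.089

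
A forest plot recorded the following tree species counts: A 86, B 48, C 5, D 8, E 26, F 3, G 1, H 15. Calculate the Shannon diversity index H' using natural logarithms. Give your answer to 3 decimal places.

1.496

Total N = 86+48+5+8+26+3+1+15 = 192, so the proportions are 0.44792, 0.25, 0.02604, 0.04167, 0.13542, 0.01562, 0.00521, 0.07812 (working shown to 5 dp, full precision carried).
Each pᵢ ln pᵢ term: 0.44792×(-0.80315)=-0.35974, 0.25×(-1.38629)=-0.34657, 0.02604×(-3.64806)=-0.09500, 0.04167×(-3.17805)=-0.13242, 0.13542×(-1.99940)=-0.27075, 0.01562×(-4.15888)=-0.06498, 0.00521×(-5.25750)=-0.02738, 0.07812×(-2.54945)=-0.19918.
Sum = -1.49603, so H' = 1.496.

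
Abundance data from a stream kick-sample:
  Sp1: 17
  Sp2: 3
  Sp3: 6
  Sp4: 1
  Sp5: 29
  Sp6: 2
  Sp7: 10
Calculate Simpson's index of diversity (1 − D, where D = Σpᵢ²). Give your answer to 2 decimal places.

Total N = 17+3+6+1+29+2+10 = 68, so the proportions are 0.25, 0.0441, 0.0882, 0.0147, 0.4265, 0.0294, 0.1471 (working shown to 4 dp, full precision carried).
D = 0.25² + 0.0441² + 0.0882² + 0.0147² + 0.4265² + 0.0294² + 0.1471² = 0.0625 + 0.0019 + 0.0078 + 0.0002 + 0.1819 + 0.0009 + 0.0216 = 0.2768.
So 1 − D = 0.7232, i.e. 0.72 to 2 decimal places.

0.72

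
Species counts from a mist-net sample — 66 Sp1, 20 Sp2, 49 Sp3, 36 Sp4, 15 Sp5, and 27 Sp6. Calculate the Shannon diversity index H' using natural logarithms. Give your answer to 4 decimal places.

Total N = 66+20+49+36+15+27 = 213, so the proportions are 0.309859, 0.093897, 0.230047, 0.169014, 0.070423, 0.126761 (working shown to 6 dp, full precision carried).
Each pᵢ ln pᵢ term: 0.309859×(-1.171637)=-0.363043, 0.093897×(-2.365560)=-0.222118, 0.230047×(-1.469472)=-0.338048, 0.169014×(-1.777773)=-0.300469, 0.070423×(-2.653242)=-0.186848, 0.126761×(-2.065455)=-0.261818.
Sum = -1.672343, so H' = 1.6723.

1.6723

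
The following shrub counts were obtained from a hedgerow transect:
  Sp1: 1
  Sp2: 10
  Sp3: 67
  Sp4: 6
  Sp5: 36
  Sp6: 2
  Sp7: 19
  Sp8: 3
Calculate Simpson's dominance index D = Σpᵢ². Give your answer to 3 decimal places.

0.304

Total N = 1+10+67+6+36+2+19+3 = 144, so the proportions are 0.00694, 0.06944, 0.46528, 0.04167, 0.25, 0.01389, 0.13194, 0.02083 (working shown to 5 dp, full precision carried).
D = 0.00694² + 0.06944² + 0.46528² + 0.04167² + 0.25² + 0.01389² + 0.13194² + 0.02083² = 0.00005 + 0.00482 + 0.21648 + 0.00174 + 0.06250 + 0.00019 + 0.01741 + 0.00043 = 0.30363.
To 3 decimal places, D = 0.304.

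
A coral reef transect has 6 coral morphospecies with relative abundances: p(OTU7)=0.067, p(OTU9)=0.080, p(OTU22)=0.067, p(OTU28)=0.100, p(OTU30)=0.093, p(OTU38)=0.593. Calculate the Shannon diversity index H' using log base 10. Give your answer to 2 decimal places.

0.58

Each pᵢ log₁₀ pᵢ term (working shown to 4 dp, full precision carried): 0.067×(-1.1739)=-0.0787, 0.08×(-1.0969)=-0.0878, 0.067×(-1.1739)=-0.0787, 0.1×(-1.0000)=-0.1000, 0.093×(-1.0315)=-0.0959, 0.593×(-0.2269)=-0.1346.
Sum = -0.5756, so H' = 0.58.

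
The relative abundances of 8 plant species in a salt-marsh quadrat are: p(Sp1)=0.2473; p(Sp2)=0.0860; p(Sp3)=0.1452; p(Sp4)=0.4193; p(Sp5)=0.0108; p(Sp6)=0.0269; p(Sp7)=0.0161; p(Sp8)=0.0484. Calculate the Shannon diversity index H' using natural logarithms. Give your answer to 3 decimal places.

Each pᵢ ln pᵢ term (working shown to 5 dp, full precision carried): 0.2473×(-1.39715)=-0.34552, 0.086×(-2.45341)=-0.21099, 0.1452×(-1.92964)=-0.28018, 0.4193×(-0.86917)=-0.36444, 0.0108×(-4.52821)=-0.04890, 0.0269×(-3.61563)=-0.09726, 0.0161×(-4.12894)=-0.06648, 0.0484×(-3.02826)=-0.14657.
Sum = -1.56034, so H' = 1.560.

1.560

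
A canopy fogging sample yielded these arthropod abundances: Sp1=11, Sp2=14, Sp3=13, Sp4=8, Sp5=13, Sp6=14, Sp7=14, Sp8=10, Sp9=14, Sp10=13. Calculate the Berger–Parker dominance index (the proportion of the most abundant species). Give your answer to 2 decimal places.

Total N = 11+14+13+8+13+14+14+10+14+13 = 124, so the proportions are 0.0887, 0.1129, 0.1048, 0.0645, 0.1048, 0.1129, 0.1129, 0.0806, 0.1129, 0.1048 (working shown to 4 dp, full precision carried).
The largest proportion is 0.1129, i.e. d = 0.11 to 2 decimal places.

0.11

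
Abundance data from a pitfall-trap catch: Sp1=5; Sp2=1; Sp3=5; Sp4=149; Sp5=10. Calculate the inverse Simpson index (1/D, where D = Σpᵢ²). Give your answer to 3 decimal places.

1.293

Total N = 5+1+5+149+10 = 170, so the proportions are 0.029412, 0.005882, 0.029412, 0.876471, 0.058824 (working shown to 6 dp, full precision carried).
D = 0.029412² + 0.005882² + 0.029412² + 0.876471² + 0.058824² = 0.000865 + 0.000035 + 0.000865 + 0.768201 + 0.003460 = 0.773426.
So 1/D = 1.29295, i.e. 1.293 to 3 decimal places.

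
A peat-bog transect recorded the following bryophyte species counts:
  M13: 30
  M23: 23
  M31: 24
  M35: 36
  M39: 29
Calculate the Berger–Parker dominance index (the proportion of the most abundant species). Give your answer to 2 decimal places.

0.25

Total N = 30+23+24+36+29 = 142, so the proportions are 0.2113, 0.162, 0.169, 0.2535, 0.2042 (working shown to 4 dp, full precision carried).
The largest proportion is 0.2535, i.e. d = 0.25 to 2 decimal places.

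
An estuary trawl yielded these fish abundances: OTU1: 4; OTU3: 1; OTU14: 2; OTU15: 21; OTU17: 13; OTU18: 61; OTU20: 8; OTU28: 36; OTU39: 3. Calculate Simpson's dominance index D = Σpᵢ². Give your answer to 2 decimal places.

Total N = 4+1+2+21+13+61+8+36+3 = 149, so the proportions are 0.0268, 0.0067, 0.0134, 0.1409, 0.0872, 0.4094, 0.0537, 0.2416, 0.0201 (working shown to 4 dp, full precision carried).
D = 0.0268² + 0.0067² + 0.0134² + 0.1409² + 0.0872² + 0.4094² + 0.0537² + 0.2416² + 0.0201² = 0.0007 + 0.0000 + 0.0002 + 0.0199 + 0.0076 + 0.1676 + 0.0029 + 0.0584 + 0.0004 = 0.2577.
To 2 decimal places, D = 0.26.

0.26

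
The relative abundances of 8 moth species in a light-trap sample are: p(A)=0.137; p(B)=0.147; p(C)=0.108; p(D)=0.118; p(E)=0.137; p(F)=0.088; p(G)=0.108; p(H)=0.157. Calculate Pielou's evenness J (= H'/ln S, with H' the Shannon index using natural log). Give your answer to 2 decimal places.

0.99

H' = −Σ pᵢ ln pᵢ = −((-0.2723) + (-0.2818) + (-0.2404) + (-0.2522) + (-0.2723) + (-0.2139) + (-0.2404) + (-0.2907)) = 2.0640 (working shown to 4 dp, full precision carried).
With S = 8 species, ln S = 2.0794, so J = 2.0640/2.0794 = 0.9926, i.e. 0.99 to 2 decimal places.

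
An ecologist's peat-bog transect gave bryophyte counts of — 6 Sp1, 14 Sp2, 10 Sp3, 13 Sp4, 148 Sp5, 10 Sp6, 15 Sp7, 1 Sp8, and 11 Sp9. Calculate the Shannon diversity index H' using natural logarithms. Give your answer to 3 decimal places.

1.334

Total N = 6+14+10+13+148+10+15+1+11 = 228, so the proportions are 0.02632, 0.0614, 0.04386, 0.05702, 0.64912, 0.04386, 0.06579, 0.00439, 0.04825 (working shown to 5 dp, full precision carried).
Each pᵢ ln pᵢ term: 0.02632×(-3.63759)=-0.09573, 0.0614×(-2.79029)=-0.17133, 0.04386×(-3.12676)=-0.13714, 0.05702×(-2.86440)=-0.16332, 0.64912×(-0.43213)=-0.28051, 0.04386×(-3.12676)=-0.13714, 0.06579×(-2.72130)=-0.17903, 0.00439×(-5.42935)=-0.02381, 0.04825×(-3.03145)=-0.14625.
Sum = -1.33426, so H' = 1.334.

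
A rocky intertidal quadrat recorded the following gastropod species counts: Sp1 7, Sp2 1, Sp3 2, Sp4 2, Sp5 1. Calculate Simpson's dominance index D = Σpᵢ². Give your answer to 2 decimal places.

0.35

Total N = 7+1+2+2+1 = 13, so the proportions are 0.5385, 0.0769, 0.1538, 0.1538, 0.0769 (working shown to 4 dp, full precision carried).
D = 0.5385² + 0.0769² + 0.1538² + 0.1538² + 0.0769² = 0.2899 + 0.0059 + 0.0237 + 0.0237 + 0.0059 = 0.3491.
To 2 decimal places, D = 0.35.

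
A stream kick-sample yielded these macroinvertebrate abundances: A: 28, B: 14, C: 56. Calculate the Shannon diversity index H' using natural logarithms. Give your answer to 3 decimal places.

Total N = 28+14+56 = 98, so the proportions are 0.28571, 0.14286, 0.57143 (working shown to 5 dp, full precision carried).
Each pᵢ ln pᵢ term: 0.28571×(-1.25276)=-0.35793, 0.14286×(-1.94591)=-0.27799, 0.57143×(-0.55962)=-0.31978.
Sum = -0.95570, so H' = 0.956.

0.956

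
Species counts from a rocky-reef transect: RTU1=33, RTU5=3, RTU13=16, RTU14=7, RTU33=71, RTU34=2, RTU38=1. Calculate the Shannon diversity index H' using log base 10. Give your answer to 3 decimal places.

0.554

Total N = 33+3+16+7+71+2+1 = 133, so the proportions are 0.24812, 0.02256, 0.1203, 0.05263, 0.53383, 0.01504, 0.00752 (working shown to 5 dp, full precision carried).
Each pᵢ log₁₀ pᵢ term: 0.24812×(-0.60534)=-0.15020, 0.02256×(-1.64673)=-0.03714, 0.1203×(-0.91973)=-0.11064, 0.05263×(-1.27875)=-0.06730, 0.53383×(-0.27259)=-0.14552, 0.01504×(-1.82282)=-0.02741, 0.00752×(-2.12385)=-0.01597.
Sum = -0.55419, so H' = 0.554.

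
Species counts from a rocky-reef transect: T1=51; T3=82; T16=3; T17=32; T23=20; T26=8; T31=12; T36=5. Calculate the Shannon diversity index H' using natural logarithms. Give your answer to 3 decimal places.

Total N = 51+82+3+32+20+8+12+5 = 213, so the proportions are 0.23944, 0.38498, 0.01408, 0.15023, 0.0939, 0.03756, 0.05634, 0.02347 (working shown to 5 dp, full precision carried).
Each pᵢ ln pᵢ term: 0.23944×(-1.42947)=-0.34227, 0.38498×(-0.95457)=-0.36749, 0.01408×(-4.26268)=-0.06004, 0.15023×(-1.89556)=-0.28478, 0.0939×(-2.36556)=-0.22212, 0.03756×(-3.28185)=-0.12326, 0.05634×(-2.87639)=-0.16205, 0.02347×(-3.75185)=-0.08807.
Sum = -1.65007, so H' = 1.650.

1.650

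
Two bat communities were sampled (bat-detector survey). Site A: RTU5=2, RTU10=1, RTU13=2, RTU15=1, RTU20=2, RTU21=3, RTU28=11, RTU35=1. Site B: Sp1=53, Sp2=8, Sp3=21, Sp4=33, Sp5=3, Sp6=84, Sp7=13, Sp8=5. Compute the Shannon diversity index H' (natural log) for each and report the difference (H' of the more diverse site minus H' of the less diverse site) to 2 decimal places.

0.01

Site A: N=23, proportions 0.087, 0.0435, 0.087, 0.0435, 0.087, 0.1304, 0.4783, 0.0435, giving H' = 1.6646 (working shown to 4 dp, full precision carried).
Site B: N=220, proportions 0.2409, 0.0364, 0.0955, 0.15, 0.0136, 0.3818, 0.0591, 0.0227, giving H' = 1.6516.
Difference = |1.6646 − 1.6516| = 0.0130, i.e. 0.01 to 2 decimal places.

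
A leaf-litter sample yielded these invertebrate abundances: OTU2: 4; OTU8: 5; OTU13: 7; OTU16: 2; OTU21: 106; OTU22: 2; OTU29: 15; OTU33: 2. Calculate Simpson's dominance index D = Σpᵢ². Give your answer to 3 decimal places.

0.565

Total N = 4+5+7+2+106+2+15+2 = 143, so the proportions are 0.02797, 0.03497, 0.04895, 0.01399, 0.74126, 0.01399, 0.1049, 0.01399 (working shown to 5 dp, full precision carried).
D = 0.02797² + 0.03497² + 0.04895² + 0.01399² + 0.74126² + 0.01399² + 0.1049² + 0.01399² = 0.00078 + 0.00122 + 0.00240 + 0.00020 + 0.54946 + 0.00020 + 0.01100 + 0.00020 = 0.56546.
To 3 decimal places, D = 0.565.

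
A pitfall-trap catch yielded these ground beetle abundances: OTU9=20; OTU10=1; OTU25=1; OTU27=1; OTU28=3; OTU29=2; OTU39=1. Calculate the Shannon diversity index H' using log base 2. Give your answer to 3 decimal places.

Total N = 20+1+1+1+3+2+1 = 29, so the proportions are 0.68966, 0.03448, 0.03448, 0.03448, 0.10345, 0.06897, 0.03448 (working shown to 5 dp, full precision carried).
Each pᵢ log₂ pᵢ term: 0.68966×(-0.53605)=-0.36969, 0.03448×(-4.85798)=-0.16752, 0.03448×(-4.85798)=-0.16752, 0.03448×(-4.85798)=-0.16752, 0.10345×(-3.27302)=-0.33859, 0.06897×(-3.85798)=-0.26607, 0.03448×(-4.85798)=-0.16752.
Sum = -1.64441, so H' = 1.644.

1.644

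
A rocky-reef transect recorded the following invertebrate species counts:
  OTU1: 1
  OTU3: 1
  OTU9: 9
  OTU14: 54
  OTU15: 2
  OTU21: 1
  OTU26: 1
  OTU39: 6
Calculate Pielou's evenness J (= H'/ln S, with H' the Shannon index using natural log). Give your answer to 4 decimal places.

0.4905

Total N = 1+1+9+54+2+1+1+6 = 75, so the proportions are 0.013333, 0.013333, 0.12, 0.72, 0.026667, 0.013333, 0.013333, 0.08 (working shown to 6 dp, full precision carried).
H' = −Σ pᵢ ln pᵢ = −((-0.057567) + (-0.057567) + (-0.254432) + (-0.236523) + (-0.096649) + (-0.057567) + (-0.057567) + (-0.202058)) = 1.019928.
With S = 8 species, ln S = 2.079442, so J = 1.019928/2.079442 = 0.490482, i.e. 0.4905 to 4 decimal places.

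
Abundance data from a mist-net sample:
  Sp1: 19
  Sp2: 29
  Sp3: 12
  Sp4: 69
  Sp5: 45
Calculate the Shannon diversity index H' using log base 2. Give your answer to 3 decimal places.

2.080

Total N = 19+29+12+69+45 = 174, so the proportions are 0.1092, 0.16667, 0.06897, 0.39655, 0.25862 (working shown to 5 dp, full precision carried).
Each pᵢ log₂ pᵢ term: 0.1092×(-3.19502)=-0.34888, 0.16667×(-2.58496)=-0.43083, 0.06897×(-3.85798)=-0.26607, 0.39655×(-1.33442)=-0.52917, 0.25862×(-1.95109)=-0.50459.
Sum = -2.07953, so H' = 2.080.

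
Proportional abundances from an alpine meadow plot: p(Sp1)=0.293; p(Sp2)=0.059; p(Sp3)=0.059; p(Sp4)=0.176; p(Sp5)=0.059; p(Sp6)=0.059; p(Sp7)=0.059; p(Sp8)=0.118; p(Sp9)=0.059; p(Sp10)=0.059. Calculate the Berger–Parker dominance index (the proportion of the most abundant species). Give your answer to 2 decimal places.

0.29

The largest proportion is 0.293, i.e. d = 0.29 to 2 decimal places.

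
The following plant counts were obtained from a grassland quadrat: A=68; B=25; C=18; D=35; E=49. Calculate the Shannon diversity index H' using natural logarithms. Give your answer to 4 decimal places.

Total N = 68+25+18+35+49 = 195, so the proportions are 0.348718, 0.128205, 0.092308, 0.179487, 0.251282 (working shown to 6 dp, full precision carried).
Each pᵢ ln pᵢ term: 0.348718×(-1.053492)=-0.367372, 0.128205×(-2.054124)=-0.263349, 0.092308×(-2.382628)=-0.219935, 0.179487×(-1.717651)=-0.308296, 0.251282×(-1.381179)=-0.347066.
Sum = -1.506018, so H' = 1.5060.

1.5060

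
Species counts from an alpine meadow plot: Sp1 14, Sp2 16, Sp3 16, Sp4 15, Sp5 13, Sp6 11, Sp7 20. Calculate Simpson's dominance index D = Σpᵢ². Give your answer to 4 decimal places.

0.1472

Total N = 14+16+16+15+13+11+20 = 105, so the proportions are 0.133333, 0.152381, 0.152381, 0.142857, 0.12381, 0.104762, 0.190476 (working shown to 6 dp, full precision carried).
D = 0.133333² + 0.152381² + 0.152381² + 0.142857² + 0.12381² + 0.104762² + 0.190476² = 0.017778 + 0.023220 + 0.023220 + 0.020408 + 0.015329 + 0.010975 + 0.036281 = 0.147211.
To 4 decimal places, D = 0.1472.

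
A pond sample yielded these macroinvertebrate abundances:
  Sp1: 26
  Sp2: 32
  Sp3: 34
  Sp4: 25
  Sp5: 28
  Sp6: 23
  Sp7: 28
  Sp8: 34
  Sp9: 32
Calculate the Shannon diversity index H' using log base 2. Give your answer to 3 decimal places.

Total N = 26+32+34+25+28+23+28+34+32 = 262, so the proportions are 0.09924, 0.12214, 0.12977, 0.09542, 0.10687, 0.08779, 0.10687, 0.12977, 0.12214 (working shown to 5 dp, full precision carried).
Each pᵢ log₂ pᵢ term: 0.09924×(-3.33298)=-0.33075, 0.12214×(-3.03342)=-0.37049, 0.12977×(-2.94596)=-0.38230, 0.09542×(-3.38957)=-0.32343, 0.10687×(-3.22607)=-0.34477, 0.08779×(-3.50986)=-0.30812, 0.10687×(-3.22607)=-0.34477, 0.12977×(-2.94596)=-0.38230, 0.12214×(-3.03342)=-0.37049.
Sum = -3.15743, so H' = 3.157.

3.157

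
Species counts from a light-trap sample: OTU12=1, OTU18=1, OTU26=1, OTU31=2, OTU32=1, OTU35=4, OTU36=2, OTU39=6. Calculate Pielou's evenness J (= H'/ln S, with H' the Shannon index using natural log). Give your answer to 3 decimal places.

Total N = 1+1+1+2+1+4+2+6 = 18, so the proportions are 0.05556, 0.05556, 0.05556, 0.11111, 0.05556, 0.22222, 0.11111, 0.33333 (working shown to 5 dp, full precision carried).
H' = −Σ pᵢ ln pᵢ = −((-0.16058) + (-0.16058) + (-0.16058) + (-0.24414) + (-0.16058) + (-0.33424) + (-0.24414) + (-0.36620)) = 1.83102.
With S = 8 species, ln S = 2.07944, so J = 1.83102/2.07944 = 0.88053, i.e. 0.881 to 3 decimal places.

0.881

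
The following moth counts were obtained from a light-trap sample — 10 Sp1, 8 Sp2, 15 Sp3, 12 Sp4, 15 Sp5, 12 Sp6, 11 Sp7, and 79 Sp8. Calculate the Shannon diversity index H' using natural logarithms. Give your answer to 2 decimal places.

1.68

Total N = 10+8+15+12+15+12+11+79 = 162, so the proportions are 0.0617, 0.0494, 0.0926, 0.0741, 0.0926, 0.0741, 0.0679, 0.4877 (working shown to 4 dp, full precision carried).
Each pᵢ ln pᵢ term: 0.0617×(-2.7850)=-0.1719, 0.0494×(-3.0082)=-0.1486, 0.0926×(-2.3795)=-0.2203, 0.0741×(-2.6027)=-0.1928, 0.0926×(-2.3795)=-0.2203, 0.0741×(-2.6027)=-0.1928, 0.0679×(-2.6897)=-0.1826, 0.4877×(-0.7181)=-0.3502.
Sum = -1.6795, so H' = 1.68.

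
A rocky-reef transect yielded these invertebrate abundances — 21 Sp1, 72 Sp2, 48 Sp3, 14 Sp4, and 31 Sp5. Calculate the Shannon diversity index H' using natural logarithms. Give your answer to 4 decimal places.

Total N = 21+72+48+14+31 = 186, so the proportions are 0.112903, 0.387097, 0.258065, 0.075269, 0.166667 (working shown to 6 dp, full precision carried).
Each pᵢ ln pᵢ term: 0.112903×(-2.181224)=-0.246267, 0.387097×(-0.949081)=-0.367386, 0.258065×(-1.354546)=-0.349560, 0.075269×(-2.586689)=-0.194697, 0.166667×(-1.791759)=-0.298627.
Sum = -1.456537, so H' = 1.4565.

1.4565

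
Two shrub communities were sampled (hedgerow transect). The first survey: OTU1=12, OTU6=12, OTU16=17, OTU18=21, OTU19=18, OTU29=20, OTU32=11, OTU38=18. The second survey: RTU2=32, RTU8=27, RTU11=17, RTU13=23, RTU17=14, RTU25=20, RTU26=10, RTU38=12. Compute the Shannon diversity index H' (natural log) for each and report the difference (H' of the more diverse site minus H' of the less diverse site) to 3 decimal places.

0.041

The first survey: N=129, proportions 0.09302, 0.09302, 0.13178, 0.16279, 0.13953, 0.15504, 0.08527, 0.13953, giving H' = 2.05297 (working shown to 5 dp, full precision carried).
The second survey: N=155, proportions 0.20645, 0.17419, 0.10968, 0.14839, 0.09032, 0.12903, 0.06452, 0.07742, giving H' = 2.01195.
Difference = |2.05297 − 2.01195| = 0.04102, i.e. 0.041 to 3 decimal places.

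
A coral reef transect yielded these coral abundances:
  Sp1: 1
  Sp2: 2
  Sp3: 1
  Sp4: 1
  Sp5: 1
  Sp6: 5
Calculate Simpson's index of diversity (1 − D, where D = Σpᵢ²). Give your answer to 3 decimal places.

Total N = 1+2+1+1+1+5 = 11, so the proportions are 0.09091, 0.18182, 0.09091, 0.09091, 0.09091, 0.45455 (working shown to 5 dp, full precision carried).
D = 0.09091² + 0.18182² + 0.09091² + 0.09091² + 0.09091² + 0.45455² = 0.00826 + 0.03306 + 0.00826 + 0.00826 + 0.00826 + 0.20661 = 0.27273.
So 1 − D = 0.72727, i.e. 0.727 to 3 decimal places.

0.727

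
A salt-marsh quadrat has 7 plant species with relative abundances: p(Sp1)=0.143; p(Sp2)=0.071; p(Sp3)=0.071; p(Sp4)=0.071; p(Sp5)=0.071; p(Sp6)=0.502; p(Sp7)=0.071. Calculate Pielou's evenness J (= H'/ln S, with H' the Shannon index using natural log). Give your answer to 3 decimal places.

0.803

H' = −Σ pᵢ ln pᵢ = −((-0.27812) + (-0.18780) + (-0.18780) + (-0.18780) + (-0.18780) + (-0.34596) + (-0.18780)) = 1.56308 (working shown to 5 dp, full precision carried).
With S = 7 species, ln S = 1.94591, so J = 1.56308/1.94591 = 0.80326, i.e. 0.803 to 3 decimal places.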